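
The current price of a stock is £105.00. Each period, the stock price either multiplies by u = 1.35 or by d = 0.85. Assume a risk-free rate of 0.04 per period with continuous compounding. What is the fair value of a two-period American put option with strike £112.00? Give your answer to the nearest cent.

Risk-neutral probability p = (e^0.04 − 0.85)/(1.35 − 0.85) = 0.1908/0.5000 = 0.3816
Terminal stock prices: S_uu = 191.4, S_ud = 120.5, S_dd = 75.86
Terminal payoffs (K − S): max(-79.36, 0) = 0, max(-8.487, 0) = 0, max(36.14, 0) = 36.14
Node u (S = 141.8): continuation = e^(−0.04)·[0.3816·0.0000 + 0.6184·0.0000] = 0.0000; exercise value = 0.0000 ≤ continuation, so V_u = 0.0000
Node d (S = 89.25): continuation = e^(−0.04)·[0.3816·0.0000 + 0.6184·36.1375] = 21.4704; exercise value = 22.7500 > continuation, so V_d = 22.7500 (exercise)
Node 0 (S = 105): continuation = e^(−0.04)·[0.3816·0.0000 + 0.6184·22.7500] = 13.5165; exercise value = 7.0000 ≤ continuation, so V_0 = 13.5165

£13.52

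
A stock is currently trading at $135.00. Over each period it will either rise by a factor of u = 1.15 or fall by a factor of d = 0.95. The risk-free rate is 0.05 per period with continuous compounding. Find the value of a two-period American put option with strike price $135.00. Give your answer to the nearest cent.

Risk-neutral probability p = (e^0.05 − 0.95)/(1.15 − 0.95) = 0.1013/0.2000 = 0.5064
Terminal stock prices: S_uu = 178.5, S_ud = 147.5, S_dd = 121.8
Terminal payoffs (K − S): max(-43.54, 0) = 0, max(-12.49, 0) = 0, max(13.16, 0) = 13.16
Node u (S = 155.2): continuation = e^(−0.05)·[0.5064·0.0000 + 0.4936·0.0000] = 0.0000; exercise value = 0.0000 ≤ continuation, so V_u = 0.0000
Node d (S = 128.2): continuation = e^(−0.05)·[0.5064·0.0000 + 0.4936·13.1625] = 6.1807; exercise value = 6.7500 > continuation, so V_d = 6.7500 (exercise)
Node 0 (S = 135): continuation = e^(−0.05)·[0.5064·0.0000 + 0.4936·6.7500] = 3.1696; exercise value = 0.0000 ≤ continuation, so V_0 = 3.1696

$3.17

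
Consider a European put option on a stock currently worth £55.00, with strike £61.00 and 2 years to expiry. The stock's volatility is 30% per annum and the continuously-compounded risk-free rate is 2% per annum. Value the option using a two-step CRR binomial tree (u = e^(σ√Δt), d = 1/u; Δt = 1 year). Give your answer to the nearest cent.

CRR parameters: u = e^(σ√Δt) = e^(0.3·√1) = 1.3499, d = 1/u = 0.7408
Per-period rate: rΔt = 0.02·1 = 0.02, so R = e^0.02 = 1.0202
Risk-neutral probability p = (e^0.02 − 0.7408)/(1.3499 − 0.7408) = 0.2794/0.6090 = 0.4587
Terminal stock prices: S_uu = 100.2, S_ud = 55, S_dd = 30.18
Terminal payoffs (K − S): max(-39.22, 0) = 0, max(6, 0) = 6, max(30.82, 0) = 30.82
Node u (S = 74.24): V_u = e^(−0.02)·[0.4587·0.0000 + 0.5413·6.0000] = 3.1833
Node d (S = 40.75): V_d = e^(−0.02)·[0.4587·6.0000 + 0.5413·30.8154] = 19.0471
Node 0 (S = 55): V_0 = e^(−0.02)·[0.4587·3.1833 + 0.5413·19.0471] = 11.5369

£11.54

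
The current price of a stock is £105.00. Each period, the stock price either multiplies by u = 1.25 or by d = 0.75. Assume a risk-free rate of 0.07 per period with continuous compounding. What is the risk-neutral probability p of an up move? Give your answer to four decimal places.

p = 0.6450

Risk-neutral probability p = (e^0.07 − 0.75)/(1.25 − 0.75) = 0.3225/0.5000 = 0.6450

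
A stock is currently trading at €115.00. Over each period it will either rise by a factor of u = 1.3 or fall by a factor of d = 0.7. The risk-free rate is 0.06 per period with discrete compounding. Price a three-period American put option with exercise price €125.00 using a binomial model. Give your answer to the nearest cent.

Risk-neutral probability p = (1 + 0.06 − 0.7)/(1.3 − 0.7) = 0.3600/0.6000 = 0.6000
Terminal stock prices: S_uuu = 252.7, S_uud = 136, S_udd = 73.25, S_ddd = 39.44
Terminal payoffs (K − S): max(-127.7, 0) = 0, max(-11.05, 0) = 0, max(51.75, 0) = 51.75, max(85.56, 0) = 85.56
Node uu (S = 194.4): continuation = 1/1.06·[0.6000·0.0000 + 0.4000·0.0000] = 0.0000; exercise value = 0.0000 ≤ continuation, so V_uu = 0.0000
Node ud (S = 104.6): continuation = 1/1.06·[0.6000·0.0000 + 0.4000·51.7450] = 19.5264; exercise value = 20.3500 > continuation, so V_ud = 20.3500 (exercise)
Node dd (S = 56.35): continuation = 1/1.06·[0.6000·51.7450 + 0.4000·85.5550] = 61.5745; exercise value = 68.6500 > continuation, so V_dd = 68.6500 (exercise)
Node u (S = 149.5): continuation = 1/1.06·[0.6000·0.0000 + 0.4000·20.3500] = 7.6792; exercise value = 0.0000 ≤ continuation, so V_u = 7.6792
Node d (S = 80.5): continuation = 1/1.06·[0.6000·20.3500 + 0.4000·68.6500] = 37.4245; exercise value = 44.5000 > continuation, so V_d = 44.5000 (exercise)
Node 0 (S = 115): continuation = 1/1.06·[0.6000·7.6792 + 0.4000·44.5000] = 21.1392; exercise value = 10.0000 ≤ continuation, so V_0 = 21.1392

€21.14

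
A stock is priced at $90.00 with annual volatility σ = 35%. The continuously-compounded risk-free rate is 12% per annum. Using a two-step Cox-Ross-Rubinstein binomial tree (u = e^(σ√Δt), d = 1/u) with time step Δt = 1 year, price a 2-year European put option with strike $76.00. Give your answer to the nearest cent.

$4.10

CRR parameters: u = e^(σ√Δt) = e^(0.35·√1) = 1.4191, d = 1/u = 0.7047
Per-period rate: rΔt = 0.12·1 = 0.12, so R = e^0.12 = 1.1275
Risk-neutral probability p = (e^0.12 − 0.7047)/(1.4191 − 0.7047) = 0.4228/0.7144 = 0.5919
Terminal stock prices: S_uu = 181.2, S_ud = 90, S_dd = 44.69
Terminal payoffs (K − S): max(-105.2, 0) = 0, max(-14, 0) = 0, max(31.31, 0) = 31.31
Node u (S = 127.7): V_u = e^(−0.12)·[0.5919·0.0000 + 0.4081·0.0000] = 0.0000
Node d (S = 63.42): V_d = e^(−0.12)·[0.5919·0.0000 + 0.4081·31.3073] = 11.3330
Node 0 (S = 90): V_0 = e^(−0.12)·[0.5919·0.0000 + 0.4081·11.3330] = 4.1025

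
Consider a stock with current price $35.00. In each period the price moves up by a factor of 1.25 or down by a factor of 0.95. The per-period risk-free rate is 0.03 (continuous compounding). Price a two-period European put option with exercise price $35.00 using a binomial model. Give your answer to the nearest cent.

Risk-neutral probability p = (e^0.03 − 0.95)/(1.25 − 0.95) = 0.0805/0.3000 = 0.2682
Terminal stock prices: S_uu = 54.69, S_ud = 41.56, S_dd = 31.59
Terminal payoffs (K − S): max(-19.69, 0) = 0, max(-6.562, 0) = 0, max(3.413, 0) = 3.413
Node u (S = 43.75): V_u = e^(−0.03)·[0.2682·0.0000 + 0.7318·0.0000] = 0.0000
Node d (S = 33.25): V_d = e^(−0.03)·[0.2682·0.0000 + 0.7318·3.4125] = 2.4235
Node 0 (S = 35): V_0 = e^(−0.03)·[0.2682·0.0000 + 0.7318·2.4235] = 1.7212

$1.72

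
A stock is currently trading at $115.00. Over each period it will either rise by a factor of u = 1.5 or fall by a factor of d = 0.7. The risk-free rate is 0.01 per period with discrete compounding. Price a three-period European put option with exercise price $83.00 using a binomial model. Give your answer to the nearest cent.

$9.71

Risk-neutral probability p = (1 + 0.01 − 0.7)/(1.5 − 0.7) = 0.3100/0.8000 = 0.3875
Terminal stock prices: S_uuu = 388.1, S_uud = 181.1, S_udd = 84.52, S_ddd = 39.44
Terminal payoffs (K − S): max(-305.1, 0) = 0, max(-98.12, 0) = 0, max(-1.525, 0) = 0, max(43.56, 0) = 43.56
Node uu (S = 258.8): V_uu = 1/1.01·[0.3875·0.0000 + 0.6125·0.0000] = 0.0000
Node ud (S = 120.7): V_ud = 1/1.01·[0.3875·0.0000 + 0.6125·0.0000] = 0.0000
Node dd (S = 56.35): V_dd = 1/1.01·[0.3875·0.0000 + 0.6125·43.5550] = 26.4133
Node u (S = 172.5): V_u = 1/1.01·[0.3875·0.0000 + 0.6125·0.0000] = 0.0000
Node d (S = 80.5): V_d = 1/1.01·[0.3875·0.0000 + 0.6125·26.4133] = 16.0180
Node 0 (S = 115): V_0 = 1/1.01·[0.3875·0.0000 + 0.6125·16.0180] = 9.7139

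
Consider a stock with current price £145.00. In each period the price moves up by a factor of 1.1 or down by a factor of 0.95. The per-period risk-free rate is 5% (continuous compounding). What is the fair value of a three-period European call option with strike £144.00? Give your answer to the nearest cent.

Risk-neutral probability p = (e^0.05 − 0.95)/(1.1 − 0.95) = 0.1013/0.1500 = 0.6751
Terminal stock prices: S_uuu = 193, S_uud = 166.7, S_udd = 143.9, S_ddd = 124.3
Terminal payoffs (S − K): max(49, 0) = 49, max(22.68, 0) = 22.68, max(-0.05125, 0) = 0, max(-19.68, 0) = 0
Node uu (S = 175.5): V_uu = e^(−0.05)·[0.6751·48.9950 + 0.3249·22.6775] = 38.4730
Node ud (S = 151.5): V_ud = e^(−0.05)·[0.6751·22.6775 + 0.3249·0.0000] = 14.5638
Node dd (S = 130.9): V_dd = e^(−0.05)·[0.6751·0.0000 + 0.3249·0.0000] = 0.0000
Node u (S = 159.5): V_u = e^(−0.05)·[0.6751·38.4730 + 0.3249·14.5638] = 29.2083
Node d (S = 137.8): V_d = e^(−0.05)·[0.6751·14.5638 + 0.3249·0.0000] = 9.3531
Node 0 (S = 145): V_0 = e^(−0.05)·[0.6751·29.2083 + 0.3249·9.3531] = 21.6482

£21.65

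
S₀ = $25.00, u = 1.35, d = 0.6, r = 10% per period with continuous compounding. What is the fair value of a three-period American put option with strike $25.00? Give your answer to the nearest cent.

Risk-neutral probability p = (e^0.1 − 0.6)/(1.35 − 0.6) = 0.5052/0.7500 = 0.6736
Terminal stock prices: S_uuu = 61.51, S_uud = 27.34, S_udd = 12.15, S_ddd = 5.4
Terminal payoffs (K − S): max(-36.51, 0) = 0, max(-2.338, 0) = 0, max(12.85, 0) = 12.85, max(19.6, 0) = 19.6
Node uu (S = 45.56): continuation = e^(−0.1)·[0.6736·0.0000 + 0.3264·0.0000] = 0.0000; exercise value = 0.0000 ≤ continuation, so V_uu = 0.0000
Node ud (S = 20.25): continuation = e^(−0.1)·[0.6736·0.0000 + 0.3264·12.8500] = 3.7956; exercise value = 4.7500 > continuation, so V_ud = 4.7500 (exercise)
Node dd (S = 9): continuation = e^(−0.1)·[0.6736·12.8500 + 0.3264·19.6000] = 13.6209; exercise value = 16.0000 > continuation, so V_dd = 16.0000 (exercise)
Node u (S = 33.75): continuation = e^(−0.1)·[0.6736·0.0000 + 0.3264·4.7500] = 1.4030; exercise value = 0.0000 ≤ continuation, so V_u = 1.4030
Node d (S = 15): continuation = e^(−0.1)·[0.6736·4.7500 + 0.3264·16.0000] = 7.6209; exercise value = 10.0000 > continuation, so V_d = 10.0000 (exercise)
Node 0 (S = 25): continuation = e^(−0.1)·[0.6736·1.4030 + 0.3264·10.0000] = 3.8088; exercise value = 0.0000 ≤ continuation, so V_0 = 3.8088

$3.81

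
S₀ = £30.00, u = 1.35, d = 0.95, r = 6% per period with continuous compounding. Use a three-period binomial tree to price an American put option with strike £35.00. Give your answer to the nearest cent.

£5.00

Risk-neutral probability p = (e^0.06 − 0.95)/(1.35 − 0.95) = 0.1118/0.4000 = 0.2796
Terminal stock prices: S_uuu = 73.81, S_uud = 51.94, S_udd = 36.55, S_ddd = 25.72
Terminal payoffs (K − S): max(-38.81, 0) = 0, max(-16.94, 0) = 0, max(-1.551, 0) = 0, max(9.279, 0) = 9.279
Node uu (S = 54.68): continuation = e^(−0.06)·[0.2796·0.0000 + 0.7204·0.0000] = 0.0000; exercise value = 0.0000 ≤ continuation, so V_uu = 0.0000
Node ud (S = 38.48): continuation = e^(−0.06)·[0.2796·0.0000 + 0.7204·0.0000] = 0.0000; exercise value = 0.0000 ≤ continuation, so V_ud = 0.0000
Node dd (S = 27.07): continuation = e^(−0.06)·[0.2796·0.0000 + 0.7204·9.2788] = 6.2952; exercise value = 7.9250 > continuation, so V_dd = 7.9250 (exercise)
Node u (S = 40.5): continuation = e^(−0.06)·[0.2796·0.0000 + 0.7204·0.0000] = 0.0000; exercise value = 0.0000 ≤ continuation, so V_u = 0.0000
Node d (S = 28.5): continuation = e^(−0.06)·[0.2796·0.0000 + 0.7204·7.9250] = 5.3768; exercise value = 6.5000 > continuation, so V_d = 6.5000 (exercise)
Node 0 (S = 30): continuation = e^(−0.06)·[0.2796·0.0000 + 0.7204·6.5000] = 4.4100; exercise value = 5.0000 > continuation, so V_0 = 5.0000 (exercise)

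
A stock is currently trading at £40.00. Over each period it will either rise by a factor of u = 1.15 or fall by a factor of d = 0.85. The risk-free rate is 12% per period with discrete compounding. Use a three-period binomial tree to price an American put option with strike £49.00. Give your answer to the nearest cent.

Risk-neutral probability p = (1 + 0.12 − 0.85)/(1.15 − 0.85) = 0.2700/0.3000 = 0.9000
Terminal stock prices: S_uuu = 60.83, S_uud = 44.96, S_udd = 33.23, S_ddd = 24.56
Terminal payoffs (K − S): max(-11.83, 0) = 0, max(4.035, 0) = 4.035, max(15.77, 0) = 15.77, max(24.44, 0) = 24.44
Node uu (S = 52.9): continuation = 1/1.12·[0.9000·0.0000 + 0.1000·4.0350] = 0.3603; exercise value = 0.0000 ≤ continuation, so V_uu = 0.3603
Node ud (S = 39.1): continuation = 1/1.12·[0.9000·4.0350 + 0.1000·15.7650] = 4.6500; exercise value = 9.9000 > continuation, so V_ud = 9.9000 (exercise)
Node dd (S = 28.9): continuation = 1/1.12·[0.9000·15.7650 + 0.1000·24.4350] = 14.8500; exercise value = 20.1000 > continuation, so V_dd = 20.1000 (exercise)
Node u (S = 46): continuation = 1/1.12·[0.9000·0.3603 + 0.1000·9.9000] = 1.1734; exercise value = 3.0000 > continuation, so V_u = 3.0000 (exercise)
Node d (S = 34): continuation = 1/1.12·[0.9000·9.9000 + 0.1000·20.1000] = 9.7500; exercise value = 15.0000 > continuation, so V_d = 15.0000 (exercise)
Node 0 (S = 40): continuation = 1/1.12·[0.9000·3.0000 + 0.1000·15.0000] = 3.7500; exercise value = 9.0000 > continuation, so V_0 = 9.0000 (exercise)

£9.00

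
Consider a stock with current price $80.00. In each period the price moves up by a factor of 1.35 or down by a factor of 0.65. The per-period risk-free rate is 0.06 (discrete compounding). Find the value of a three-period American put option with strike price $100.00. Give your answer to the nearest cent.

$25.82

Risk-neutral probability p = (1 + 0.06 − 0.65)/(1.35 − 0.65) = 0.4100/0.7000 = 0.5857
Terminal stock prices: S_uuu = 196.8, S_uud = 94.77, S_udd = 45.63, S_ddd = 21.97
Terminal payoffs (K − S): max(-96.83, 0) = 0, max(5.23, 0) = 5.23, max(54.37, 0) = 54.37, max(78.03, 0) = 78.03
Node uu (S = 145.8): continuation = 1/1.06·[0.5857·0.0000 + 0.4143·5.2300] = 2.0441; exercise value = 0.0000 ≤ continuation, so V_uu = 2.0441
Node ud (S = 70.2): continuation = 1/1.06·[0.5857·5.2300 + 0.4143·54.3700] = 24.1396; exercise value = 29.8000 > continuation, so V_ud = 29.8000 (exercise)
Node dd (S = 33.8): continuation = 1/1.06·[0.5857·54.3700 + 0.4143·78.0300] = 60.5396; exercise value = 66.2000 > continuation, so V_dd = 66.2000 (exercise)
Node u (S = 108): continuation = 1/1.06·[0.5857·2.0441 + 0.4143·29.8000] = 12.7764; exercise value = 0.0000 ≤ continuation, so V_u = 12.7764
Node d (S = 52): continuation = 1/1.06·[0.5857·29.8000 + 0.4143·66.2000] = 42.3396; exercise value = 48.0000 > continuation, so V_d = 48.0000 (exercise)
Node 0 (S = 80): continuation = 1/1.06·[0.5857·12.7764 + 0.4143·48.0000] = 25.8198; exercise value = 20.0000 ≤ continuation, so V_0 = 25.8198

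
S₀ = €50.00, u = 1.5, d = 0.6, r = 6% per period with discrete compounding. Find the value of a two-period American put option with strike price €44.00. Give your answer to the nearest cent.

Risk-neutral probability p = (1 + 0.06 − 0.6)/(1.5 − 0.6) = 0.4600/0.9000 = 0.5111
Terminal stock prices: S_uu = 112.5, S_ud = 45, S_dd = 18
Terminal payoffs (K − S): max(-68.5, 0) = 0, max(-1, 0) = 0, max(26, 0) = 26
Node u (S = 75): continuation = 1/1.06·[0.5111·0.0000 + 0.4889·0.0000] = 0.0000; exercise value = 0.0000 ≤ continuation, so V_u = 0.0000
Node d (S = 30): continuation = 1/1.06·[0.5111·0.0000 + 0.4889·26.0000] = 11.9916; exercise value = 14.0000 > continuation, so V_d = 14.0000 (exercise)
Node 0 (S = 50): continuation = 1/1.06·[0.5111·0.0000 + 0.4889·14.0000] = 6.4570; exercise value = 0.0000 ≤ continuation, so V_0 = 6.4570

€6.46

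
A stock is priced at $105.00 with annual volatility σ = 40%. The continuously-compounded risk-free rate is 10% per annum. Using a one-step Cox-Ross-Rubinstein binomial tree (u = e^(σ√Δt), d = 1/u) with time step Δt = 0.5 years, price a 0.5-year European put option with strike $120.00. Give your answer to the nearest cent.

$18.69

CRR parameters: u = e^(σ√Δt) = e^(0.4·√0.5) = 1.3269, d = 1/u = 0.7536
Per-period rate: rΔt = 0.1·0.5 = 0.05, so R = e^0.05 = 1.0513
Risk-neutral probability p = (e^0.05 − 0.7536)/(1.3269 − 0.7536) = 0.2976/0.5733 = 0.5192
Terminal stock prices: S_u = 139.3, S_d = 79.13
Terminal payoffs (K − S): max(-19.32, 0) = 0, max(40.87, 0) = 40.87
Node 0 (S = 105): V_0 = e^(−0.05)·[0.5192·0.0000 + 0.4808·40.8680] = 18.6912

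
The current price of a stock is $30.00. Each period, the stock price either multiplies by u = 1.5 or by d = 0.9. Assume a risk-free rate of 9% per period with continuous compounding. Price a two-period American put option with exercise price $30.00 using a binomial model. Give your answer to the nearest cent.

Risk-neutral probability p = (e^0.09 − 0.9)/(1.5 − 0.9) = 0.1942/0.6000 = 0.3236
Terminal stock prices: S_uu = 67.5, S_ud = 40.5, S_dd = 24.3
Terminal payoffs (K − S): max(-37.5, 0) = 0, max(-10.5, 0) = 0, max(5.7, 0) = 5.7
Node u (S = 45): continuation = e^(−0.09)·[0.3236·0.0000 + 0.6764·0.0000] = 0.0000; exercise value = 0.0000 ≤ continuation, so V_u = 0.0000
Node d (S = 27): continuation = e^(−0.09)·[0.3236·0.0000 + 0.6764·5.7000] = 3.5235; exercise value = 3.0000 ≤ continuation, so V_d = 3.5235
Node 0 (S = 30): continuation = e^(−0.09)·[0.3236·0.0000 + 0.6764·3.5235] = 2.1781; exercise value = 0.0000 ≤ continuation, so V_0 = 2.1781

$2.18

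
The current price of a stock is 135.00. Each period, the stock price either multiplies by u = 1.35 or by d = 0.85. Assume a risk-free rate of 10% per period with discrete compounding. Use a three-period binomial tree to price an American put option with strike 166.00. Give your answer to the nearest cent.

31.00

Risk-neutral probability p = (1 + 0.1 − 0.85)/(1.35 − 0.85) = 0.2500/0.5000 = 0.5000
Terminal stock prices: S_uuu = 332.2, S_uud = 209.1, S_udd = 131.7, S_ddd = 82.91
Terminal payoffs (K − S): max(-166.2, 0) = 0, max(-43.13, 0) = 0, max(34.32, 0) = 34.32, max(83.09, 0) = 83.09
Node uu (S = 246): continuation = 1/1.1·[0.5000·0.0000 + 0.5000·0.0000] = 0.0000; exercise value = 0.0000 ≤ continuation, so V_uu = 0.0000
Node ud (S = 154.9): continuation = 1/1.1·[0.5000·0.0000 + 0.5000·34.3244] = 15.6020; exercise value = 11.0875 ≤ continuation, so V_ud = 15.6020
Node dd (S = 97.54): continuation = 1/1.1·[0.5000·34.3244 + 0.5000·83.0931] = 53.3716; exercise value = 68.4625 > continuation, so V_dd = 68.4625 (exercise)
Node u (S = 182.2): continuation = 1/1.1·[0.5000·0.0000 + 0.5000·15.6020] = 7.0918; exercise value = 0.0000 ≤ continuation, so V_u = 7.0918
Node d (S = 114.8): continuation = 1/1.1·[0.5000·15.6020 + 0.5000·68.4625] = 38.2111; exercise value = 51.2500 > continuation, so V_d = 51.2500 (exercise)
Node 0 (S = 135): continuation = 1/1.1·[0.5000·7.0918 + 0.5000·51.2500] = 26.5190; exercise value = 31.0000 > continuation, so V_0 = 31.0000 (exercise)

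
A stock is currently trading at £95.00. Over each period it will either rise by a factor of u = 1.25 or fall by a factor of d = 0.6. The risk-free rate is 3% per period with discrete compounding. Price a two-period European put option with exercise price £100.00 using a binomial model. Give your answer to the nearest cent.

£19.24

Risk-neutral probability p = (1 + 0.03 − 0.6)/(1.25 − 0.6) = 0.4300/0.6500 = 0.6615
Terminal stock prices: S_uu = 148.4, S_ud = 71.25, S_dd = 34.2
Terminal payoffs (K − S): max(-48.44, 0) = 0, max(28.75, 0) = 28.75, max(65.8, 0) = 65.8
Node u (S = 118.8): V_u = 1/1.03·[0.6615·0.0000 + 0.3385·28.7500] = 9.4473
Node d (S = 57): V_d = 1/1.03·[0.6615·28.7500 + 0.3385·65.8000] = 40.0874
Node 0 (S = 95): V_0 = 1/1.03·[0.6615·9.4473 + 0.3385·40.0874] = 19.2406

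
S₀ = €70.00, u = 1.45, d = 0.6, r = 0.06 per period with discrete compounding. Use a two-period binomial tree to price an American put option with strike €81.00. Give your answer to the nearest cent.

Risk-neutral probability p = (1 + 0.06 − 0.6)/(1.45 − 0.6) = 0.4600/0.8500 = 0.5412
Terminal stock prices: S_uu = 147.2, S_ud = 60.9, S_dd = 25.2
Terminal payoffs (K − S): max(-66.18, 0) = 0, max(20.1, 0) = 20.1, max(55.8, 0) = 55.8
Node u (S = 101.5): continuation = 1/1.06·[0.5412·0.0000 + 0.4588·20.1000] = 8.7003; exercise value = 0.0000 ≤ continuation, so V_u = 8.7003
Node d (S = 42): continuation = 1/1.06·[0.5412·20.1000 + 0.4588·55.8000] = 34.4151; exercise value = 39.0000 > continuation, so V_d = 39.0000 (exercise)
Node 0 (S = 70): continuation = 1/1.06·[0.5412·8.7003 + 0.4588·39.0000] = 21.3231; exercise value = 11.0000 ≤ continuation, so V_0 = 21.3231

€21.32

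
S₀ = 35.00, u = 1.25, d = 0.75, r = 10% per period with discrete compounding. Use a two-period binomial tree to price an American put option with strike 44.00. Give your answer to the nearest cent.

Risk-neutral probability p = (1 + 0.1 − 0.75)/(1.25 − 0.75) = 0.3500/0.5000 = 0.7000
Terminal stock prices: S_uu = 54.69, S_ud = 32.81, S_dd = 19.69
Terminal payoffs (K − S): max(-10.69, 0) = 0, max(11.19, 0) = 11.19, max(24.31, 0) = 24.31
Node u (S = 43.75): continuation = 1/1.1·[0.7000·0.0000 + 0.3000·11.1875] = 3.0511; exercise value = 0.2500 ≤ continuation, so V_u = 3.0511
Node d (S = 26.25): continuation = 1/1.1·[0.7000·11.1875 + 0.3000·24.3125] = 13.7500; exercise value = 17.7500 > continuation, so V_d = 17.7500 (exercise)
Node 0 (S = 35): continuation = 1/1.1·[0.7000·3.0511 + 0.3000·17.7500] = 6.7825; exercise value = 9.0000 > continuation, so V_0 = 9.0000 (exercise)

9.00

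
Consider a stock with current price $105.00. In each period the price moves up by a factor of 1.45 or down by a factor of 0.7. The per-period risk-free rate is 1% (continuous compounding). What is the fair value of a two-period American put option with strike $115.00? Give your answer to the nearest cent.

Risk-neutral probability p = (e^0.01 − 0.7)/(1.45 − 0.7) = 0.3101/0.7500 = 0.4134
Terminal stock prices: S_uu = 220.8, S_ud = 106.6, S_dd = 51.45
Terminal payoffs (K − S): max(-105.8, 0) = 0, max(8.425, 0) = 8.425, max(63.55, 0) = 63.55
Node u (S = 152.2): continuation = e^(−0.01)·[0.4134·0.0000 + 0.5866·8.4250] = 4.8929; exercise value = 0.0000 ≤ continuation, so V_u = 4.8929
Node d (S = 73.5): continuation = e^(−0.01)·[0.4134·8.4250 + 0.5866·63.5500] = 40.3557; exercise value = 41.5000 > continuation, so V_d = 41.5000 (exercise)
Node 0 (S = 105): continuation = e^(−0.01)·[0.4134·4.8929 + 0.5866·41.5000] = 26.1043; exercise value = 10.0000 ≤ continuation, so V_0 = 26.1043

$26.10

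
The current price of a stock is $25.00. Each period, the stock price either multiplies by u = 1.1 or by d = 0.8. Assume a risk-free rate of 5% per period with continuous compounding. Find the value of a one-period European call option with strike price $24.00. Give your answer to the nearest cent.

Risk-neutral probability p = (e^0.05 − 0.8)/(1.1 − 0.8) = 0.2513/0.3000 = 0.8376
Terminal stock prices: S_u = 27.5, S_d = 20
Terminal payoffs (S − K): max(3.5, 0) = 3.5, max(-4, 0) = 0
Node 0 (S = 25): V_0 = e^(−0.05)·[0.8376·3.5000 + 0.1624·0.0000] = 2.7885

$2.79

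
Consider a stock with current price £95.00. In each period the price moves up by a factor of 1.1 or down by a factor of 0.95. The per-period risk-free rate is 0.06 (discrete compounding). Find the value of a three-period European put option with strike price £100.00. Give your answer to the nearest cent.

Risk-neutral probability p = (1 + 0.06 − 0.95)/(1.1 − 0.95) = 0.1100/0.1500 = 0.7333
Terminal stock prices: S_uuu = 126.4, S_uud = 109.2, S_udd = 94.31, S_ddd = 81.45
Terminal payoffs (K − S): max(-26.45, 0) = 0, max(-9.203, 0) = 0, max(5.689, 0) = 5.689, max(18.55, 0) = 18.55
Node uu (S = 115): V_uu = 1/1.06·[0.7333·0.0000 + 0.2667·0.0000] = 0.0000
Node ud (S = 99.28): V_ud = 1/1.06·[0.7333·0.0000 + 0.2667·5.6887] = 1.4311
Node dd (S = 85.74): V_dd = 1/1.06·[0.7333·5.6887 + 0.2667·18.5494] = 8.6021
Node u (S = 104.5): V_u = 1/1.06·[0.7333·0.0000 + 0.2667·1.4311] = 0.3600
Node d (S = 90.25): V_d = 1/1.06·[0.7333·1.4311 + 0.2667·8.6021] = 3.1541
Node 0 (S = 95): V_0 = 1/1.06·[0.7333·0.3600 + 0.2667·3.1541] = 1.0426

£1.04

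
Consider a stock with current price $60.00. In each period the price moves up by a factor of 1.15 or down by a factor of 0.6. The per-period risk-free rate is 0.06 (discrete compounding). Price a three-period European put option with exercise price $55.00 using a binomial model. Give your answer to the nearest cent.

Risk-neutral probability p = (1 + 0.06 − 0.6)/(1.15 − 0.6) = 0.4600/0.5500 = 0.8364
Terminal stock prices: S_uuu = 91.25, S_uud = 47.61, S_udd = 24.84, S_ddd = 12.96
Terminal payoffs (K − S): max(-36.25, 0) = 0, max(7.39, 0) = 7.39, max(30.16, 0) = 30.16, max(42.04, 0) = 42.04
Node uu (S = 79.35): V_uu = 1/1.06·[0.8364·0.0000 + 0.1636·7.3900] = 1.1408
Node ud (S = 41.4): V_ud = 1/1.06·[0.8364·7.3900 + 0.1636·30.1600] = 10.4868
Node dd (S = 21.6): V_dd = 1/1.06·[0.8364·30.1600 + 0.1636·42.0400] = 30.2868
Node u (S = 69): V_u = 1/1.06·[0.8364·1.1408 + 0.1636·10.4868] = 2.5190
Node d (S = 36): V_d = 1/1.06·[0.8364·10.4868 + 0.1636·30.2868] = 12.9498
Node 0 (S = 60): V_0 = 1/1.06·[0.8364·2.5190 + 0.1636·12.9498] = 3.9867

$3.99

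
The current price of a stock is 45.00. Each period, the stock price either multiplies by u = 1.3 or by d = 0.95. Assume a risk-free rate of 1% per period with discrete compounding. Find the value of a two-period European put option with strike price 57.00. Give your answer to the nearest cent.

11.43

Risk-neutral probability p = (1 + 0.01 − 0.95)/(1.3 − 0.95) = 0.0600/0.3500 = 0.1714
Terminal stock prices: S_uu = 76.05, S_ud = 55.57, S_dd = 40.61
Terminal payoffs (K − S): max(-19.05, 0) = 0, max(1.425, 0) = 1.425, max(16.39, 0) = 16.39
Node u (S = 58.5): V_u = 1/1.01·[0.1714·0.0000 + 0.8286·1.4250] = 1.1690
Node d (S = 42.75): V_d = 1/1.01·[0.1714·1.4250 + 0.8286·16.3875] = 13.6856
Node 0 (S = 45): V_0 = 1/1.01·[0.1714·1.1690 + 0.8286·13.6856] = 11.4257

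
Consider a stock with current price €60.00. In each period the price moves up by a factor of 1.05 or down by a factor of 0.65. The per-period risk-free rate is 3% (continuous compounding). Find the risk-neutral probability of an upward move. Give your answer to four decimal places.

Risk-neutral probability p = (e^0.03 − 0.65)/(1.05 − 0.65) = 0.3805/0.4000 = 0.9511

p = 0.9511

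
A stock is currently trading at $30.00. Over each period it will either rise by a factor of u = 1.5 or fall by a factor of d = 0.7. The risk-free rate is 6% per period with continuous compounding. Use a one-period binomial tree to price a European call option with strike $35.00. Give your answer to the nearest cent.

Risk-neutral probability p = (e^0.06 − 0.7)/(1.5 − 0.7) = 0.3618/0.8000 = 0.4523
Terminal stock prices: S_u = 45, S_d = 21
Terminal payoffs (S − K): max(10, 0) = 10, max(-14, 0) = 0
Node 0 (S = 30): V_0 = e^(−0.06)·[0.4523·10.0000 + 0.5477·0.0000] = 4.2596

$4.26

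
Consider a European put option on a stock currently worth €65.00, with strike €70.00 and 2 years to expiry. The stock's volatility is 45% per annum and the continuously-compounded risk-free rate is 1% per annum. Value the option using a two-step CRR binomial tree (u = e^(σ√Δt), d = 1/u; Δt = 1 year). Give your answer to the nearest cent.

CRR parameters: u = e^(σ√Δt) = e^(0.45·√1) = 1.5683, d = 1/u = 0.6376
Per-period rate: rΔt = 0.01·1 = 0.01, so R = e^0.01 = 1.0101
Risk-neutral probability p = (e^0.01 − 0.6376)/(1.5683 − 0.6376) = 0.3724/0.9307 = 0.4002
Terminal stock prices: S_uu = 159.9, S_ud = 65, S_dd = 26.43
Terminal payoffs (K − S): max(-89.87, 0) = 0, max(5, 0) = 5, max(43.57, 0) = 43.57
Node u (S = 101.9): V_u = e^(−0.01)·[0.4002·0.0000 + 0.5998·5.0000] = 2.9694
Node d (S = 41.45): V_d = e^(−0.01)·[0.4002·5.0000 + 0.5998·43.5730] = 27.8577
Node 0 (S = 65): V_0 = e^(−0.01)·[0.4002·2.9694 + 0.5998·27.8577] = 17.7203

€17.72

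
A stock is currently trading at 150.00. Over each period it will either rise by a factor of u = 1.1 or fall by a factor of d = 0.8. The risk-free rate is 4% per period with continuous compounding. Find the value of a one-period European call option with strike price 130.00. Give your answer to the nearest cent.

26.99

Risk-neutral probability p = (e^0.04 − 0.8)/(1.1 − 0.8) = 0.2408/0.3000 = 0.8027
Terminal stock prices: S_u = 165, S_d = 120
Terminal payoffs (S − K): max(35, 0) = 35, max(-10, 0) = 0
Node 0 (S = 150): V_0 = e^(−0.04)·[0.8027·35.0000 + 0.1973·0.0000] = 26.9930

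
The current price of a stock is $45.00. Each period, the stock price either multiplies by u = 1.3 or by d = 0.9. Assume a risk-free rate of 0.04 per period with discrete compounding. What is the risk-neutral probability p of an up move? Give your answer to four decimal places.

Risk-neutral probability p = (1 + 0.04 − 0.9)/(1.3 − 0.9) = 0.1400/0.4000 = 0.3500

p = 0.3500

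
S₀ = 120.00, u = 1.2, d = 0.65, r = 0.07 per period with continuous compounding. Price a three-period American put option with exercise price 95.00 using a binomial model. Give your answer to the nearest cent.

4.82

Risk-neutral probability p = (e^0.07 − 0.65)/(1.2 − 0.65) = 0.4225/0.5500 = 0.7682
Terminal stock prices: S_uuu = 207.4, S_uud = 112.3, S_udd = 60.84, S_ddd = 32.95
Terminal payoffs (K − S): max(-112.4, 0) = 0, max(-17.32, 0) = 0, max(34.16, 0) = 34.16, max(62.05, 0) = 62.05
Node uu (S = 172.8): continuation = e^(−0.07)·[0.7682·0.0000 + 0.2318·0.0000] = 0.0000; exercise value = 0.0000 ≤ continuation, so V_uu = 0.0000
Node ud (S = 93.6): continuation = e^(−0.07)·[0.7682·0.0000 + 0.2318·34.1600] = 7.3831; exercise value = 1.4000 ≤ continuation, so V_ud = 7.3831
Node dd (S = 50.7): continuation = e^(−0.07)·[0.7682·34.1600 + 0.2318·62.0450] = 37.8774; exercise value = 44.3000 > continuation, so V_dd = 44.3000 (exercise)
Node u (S = 144): continuation = e^(−0.07)·[0.7682·0.0000 + 0.2318·7.3831] = 1.5957; exercise value = 0.0000 ≤ continuation, so V_u = 1.5957
Node d (S = 78): continuation = e^(−0.07)·[0.7682·7.3831 + 0.2318·44.3000] = 14.8629; exercise value = 17.0000 > continuation, so V_d = 17.0000 (exercise)
Node 0 (S = 120): continuation = e^(−0.07)·[0.7682·1.5957 + 0.2318·17.0000] = 4.8172; exercise value = 0.0000 ≤ continuation, so V_0 = 4.8172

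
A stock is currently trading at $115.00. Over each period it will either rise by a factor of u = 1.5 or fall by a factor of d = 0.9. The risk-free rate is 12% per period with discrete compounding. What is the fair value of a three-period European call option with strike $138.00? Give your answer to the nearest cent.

$26.57

Risk-neutral probability p = (1 + 0.12 − 0.9)/(1.5 − 0.9) = 0.2200/0.6000 = 0.3667
Terminal stock prices: S_uuu = 388.1, S_uud = 232.9, S_udd = 139.7, S_ddd = 83.84
Terminal payoffs (S − K): max(250.1, 0) = 250.1, max(94.88, 0) = 94.88, max(1.725, 0) = 1.725, max(-54.16, 0) = 0
Node uu (S = 258.8): V_uu = 1/1.12·[0.3667·250.1250 + 0.6333·94.8750] = 135.5357
Node ud (S = 155.2): V_ud = 1/1.12·[0.3667·94.8750 + 0.6333·1.7250] = 32.0357
Node dd (S = 93.15): V_dd = 1/1.12·[0.3667·1.7250 + 0.6333·0.0000] = 0.5647
Node u (S = 172.5): V_u = 1/1.12·[0.3667·135.5357 + 0.6333·32.0357] = 62.4872
Node d (S = 103.5): V_d = 1/1.12·[0.3667·32.0357 + 0.6333·0.5647] = 10.8072
Node 0 (S = 115): V_0 = 1/1.12·[0.3667·62.4872 + 0.6333·10.8072] = 26.5684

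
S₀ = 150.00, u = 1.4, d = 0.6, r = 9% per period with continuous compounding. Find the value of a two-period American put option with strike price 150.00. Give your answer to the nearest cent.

Risk-neutral probability p = (e^0.09 − 0.6)/(1.4 − 0.6) = 0.4942/0.8000 = 0.6177
Terminal stock prices: S_uu = 294, S_ud = 126, S_dd = 54
Terminal payoffs (K − S): max(-144, 0) = 0, max(24, 0) = 24, max(96, 0) = 96
Node u (S = 210): continuation = e^(−0.09)·[0.6177·0.0000 + 0.3823·24.0000] = 8.3851; exercise value = 0.0000 ≤ continuation, so V_u = 8.3851
Node d (S = 90): continuation = e^(−0.09)·[0.6177·24.0000 + 0.3823·96.0000] = 47.0897; exercise value = 60.0000 > continuation, so V_d = 60.0000 (exercise)
Node 0 (S = 150): continuation = e^(−0.09)·[0.6177·8.3851 + 0.3823·60.0000] = 25.6966; exercise value = 0.0000 ≤ continuation, so V_0 = 25.6966

25.70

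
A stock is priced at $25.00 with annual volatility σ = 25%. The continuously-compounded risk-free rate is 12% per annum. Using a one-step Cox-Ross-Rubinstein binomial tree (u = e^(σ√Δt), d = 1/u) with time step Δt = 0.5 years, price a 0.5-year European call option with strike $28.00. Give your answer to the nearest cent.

$1.09

CRR parameters: u = e^(σ√Δt) = e^(0.25·√0.5) = 1.1934, d = 1/u = 0.8380
Per-period rate: rΔt = 0.12·0.5 = 0.06, so R = e^0.06 = 1.0618
Risk-neutral probability p = (e^0.06 − 0.8380)/(1.1934 − 0.8380) = 0.2239/0.3554 = 0.6299
Terminal stock prices: S_u = 29.83, S_d = 20.95
Terminal payoffs (S − K): max(1.834, 0) = 1.834, max(-7.051, 0) = 0
Node 0 (S = 25): V_0 = e^(−0.06)·[0.6299·1.8341 + 0.3701·0.0000] = 1.0881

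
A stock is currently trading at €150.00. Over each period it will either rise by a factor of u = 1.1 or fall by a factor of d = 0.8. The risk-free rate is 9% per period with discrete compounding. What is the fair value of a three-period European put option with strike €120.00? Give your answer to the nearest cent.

Risk-neutral probability p = (1 + 0.09 − 0.8)/(1.1 − 0.8) = 0.2900/0.3000 = 0.9667
Terminal stock prices: S_uuu = 199.7, S_uud = 145.2, S_udd = 105.6, S_ddd = 76.8
Terminal payoffs (K − S): max(-79.65, 0) = 0, max(-25.2, 0) = 0, max(14.4, 0) = 14.4, max(43.2, 0) = 43.2
Node uu (S = 181.5): V_uu = 1/1.09·[0.9667·0.0000 + 0.0333·0.0000] = 0.0000
Node ud (S = 132): V_ud = 1/1.09·[0.9667·0.0000 + 0.0333·14.4000] = 0.4404
Node dd (S = 96): V_dd = 1/1.09·[0.9667·14.4000 + 0.0333·43.2000] = 14.0917
Node u (S = 165): V_u = 1/1.09·[0.9667·0.0000 + 0.0333·0.4404] = 0.0135
Node d (S = 120): V_d = 1/1.09·[0.9667·0.4404 + 0.0333·14.0917] = 0.8215
Node 0 (S = 150): V_0 = 1/1.09·[0.9667·0.0135 + 0.0333·0.8215] = 0.0371

€0.04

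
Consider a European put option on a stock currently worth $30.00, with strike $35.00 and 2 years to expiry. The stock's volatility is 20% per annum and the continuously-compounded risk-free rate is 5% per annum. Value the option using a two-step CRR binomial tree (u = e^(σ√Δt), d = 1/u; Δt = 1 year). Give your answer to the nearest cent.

$4.61

CRR parameters: u = e^(σ√Δt) = e^(0.2·√1) = 1.2214, d = 1/u = 0.8187
Per-period rate: rΔt = 0.05·1 = 0.05, so R = e^0.05 = 1.0513
Risk-neutral probability p = (e^0.05 − 0.8187)/(1.2214 − 0.8187) = 0.2325/0.4027 = 0.5775
Terminal stock prices: S_uu = 44.75, S_ud = 30, S_dd = 20.11
Terminal payoffs (K − S): max(-9.755, 0) = 0, max(5, 0) = 5, max(14.89, 0) = 14.89
Node u (S = 36.64): V_u = e^(−0.05)·[0.5775·0.0000 + 0.4225·5.0000] = 2.0095
Node d (S = 24.56): V_d = e^(−0.05)·[0.5775·5.0000 + 0.4225·14.8904] = 8.7311
Node 0 (S = 30): V_0 = e^(−0.05)·[0.5775·2.0095 + 0.4225·8.7311] = 4.6129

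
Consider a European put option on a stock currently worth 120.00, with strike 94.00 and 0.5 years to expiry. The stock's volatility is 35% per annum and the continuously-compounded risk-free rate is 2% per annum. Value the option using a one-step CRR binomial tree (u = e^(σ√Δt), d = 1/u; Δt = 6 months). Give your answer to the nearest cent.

0.17

CRR parameters: u = e^(σ√Δt) = e^(0.35·√0.5) = 1.2808, d = 1/u = 0.7808
Per-period rate: rΔt = 0.02·0.5 = 0.01, so R = e^0.01 = 1.0101
Risk-neutral probability p = (e^0.01 − 0.7808)/(1.2808 − 0.7808) = 0.2293/0.5000 = 0.4585
Terminal stock prices: S_u = 153.7, S_d = 93.69
Terminal payoffs (K − S): max(-59.7, 0) = 0, max(0.3088, 0) = 0.3088
Node 0 (S = 120): V_0 = e^(−0.01)·[0.4585·0.0000 + 0.5415·0.3088] = 0.1655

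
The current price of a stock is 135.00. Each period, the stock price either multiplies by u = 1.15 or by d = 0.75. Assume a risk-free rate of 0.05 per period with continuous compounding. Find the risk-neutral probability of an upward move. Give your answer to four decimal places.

Risk-neutral probability p = (e^0.05 − 0.75)/(1.15 − 0.75) = 0.3013/0.4000 = 0.7532

p = 0.7532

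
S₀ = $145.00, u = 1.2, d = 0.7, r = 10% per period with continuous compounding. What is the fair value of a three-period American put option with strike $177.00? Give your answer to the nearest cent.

$32.00

Risk-neutral probability p = (e^0.1 − 0.7)/(1.2 − 0.7) = 0.4052/0.5000 = 0.8103
Terminal stock prices: S_uuu = 250.6, S_uud = 146.2, S_udd = 85.26, S_ddd = 49.73
Terminal payoffs (K − S): max(-73.56, 0) = 0, max(30.84, 0) = 30.84, max(91.74, 0) = 91.74, max(127.3, 0) = 127.3
Node uu (S = 208.8): continuation = e^(−0.1)·[0.8103·0.0000 + 0.1897·30.8400] = 5.2924; exercise value = 0.0000 ≤ continuation, so V_uu = 5.2924
Node ud (S = 121.8): continuation = e^(−0.1)·[0.8103·30.8400 + 0.1897·91.7400] = 38.3562; exercise value = 55.2000 > continuation, so V_ud = 55.2000 (exercise)
Node dd (S = 71.05): continuation = e^(−0.1)·[0.8103·91.7400 + 0.1897·127.2650] = 89.1062; exercise value = 105.9500 > continuation, so V_dd = 105.9500 (exercise)
Node u (S = 174): continuation = e^(−0.1)·[0.8103·5.2924 + 0.1897·55.2000] = 13.3534; exercise value = 3.0000 ≤ continuation, so V_u = 13.3534
Node d (S = 101.5): continuation = e^(−0.1)·[0.8103·55.2000 + 0.1897·105.9500] = 58.6562; exercise value = 75.5000 > continuation, so V_d = 75.5000 (exercise)
Node 0 (S = 145): continuation = e^(−0.1)·[0.8103·13.3534 + 0.1897·75.5000] = 22.7476; exercise value = 32.0000 > continuation, so V_0 = 32.0000 (exercise)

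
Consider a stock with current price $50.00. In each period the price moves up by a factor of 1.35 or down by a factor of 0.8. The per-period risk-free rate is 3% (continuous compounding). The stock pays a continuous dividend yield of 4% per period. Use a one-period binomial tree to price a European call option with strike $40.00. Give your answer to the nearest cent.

Per-period risk-free factor R = e^0.03 = 1.0305; dividend-adjusted growth = e^(0.03−0.04) = 0.9900.
Risk-neutral probability p = (0.9900 − 0.8)/(1.35 − 0.8) = 0.1900/0.5500 = 0.3455
Terminal stock prices: S_u = 67.5, S_d = 40
Terminal payoffs (S − K): max(27.5, 0) = 27.5, max(0, 0) = 0
Node 0 (S = 50): V_0 = e^(−0.03)·[0.3455·27.5000 + 0.6545·0.0000] = 9.2217

$9.22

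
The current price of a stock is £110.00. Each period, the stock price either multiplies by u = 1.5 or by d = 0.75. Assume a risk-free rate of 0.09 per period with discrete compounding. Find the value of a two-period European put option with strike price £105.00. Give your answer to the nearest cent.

£10.85

Risk-neutral probability p = (1 + 0.09 − 0.75)/(1.5 − 0.75) = 0.3400/0.7500 = 0.4533
Terminal stock prices: S_uu = 247.5, S_ud = 123.8, S_dd = 61.88
Terminal payoffs (K − S): max(-142.5, 0) = 0, max(-18.75, 0) = 0, max(43.12, 0) = 43.12
Node u (S = 165): V_u = 1/1.09·[0.4533·0.0000 + 0.5467·0.0000] = 0.0000
Node d (S = 82.5): V_d = 1/1.09·[0.4533·0.0000 + 0.5467·43.1250] = 21.6284
Node 0 (S = 110): V_0 = 1/1.09·[0.4533·0.0000 + 0.5467·21.6284] = 10.8473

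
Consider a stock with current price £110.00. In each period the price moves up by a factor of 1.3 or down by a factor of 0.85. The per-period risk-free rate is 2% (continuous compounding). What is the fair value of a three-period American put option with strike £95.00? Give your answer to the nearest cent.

£6.21

Risk-neutral probability p = (e^0.02 − 0.85)/(1.3 − 0.85) = 0.1702/0.4500 = 0.3782
Terminal stock prices: S_uuu = 241.7, S_uud = 158, S_udd = 103.3, S_ddd = 67.55
Terminal payoffs (K − S): max(-146.7, 0) = 0, max(-63.02, 0) = 0, max(-8.317, 0) = 0, max(27.45, 0) = 27.45
Node uu (S = 185.9): continuation = e^(−0.02)·[0.3782·0.0000 + 0.6218·0.0000] = 0.0000; exercise value = 0.0000 ≤ continuation, so V_uu = 0.0000
Node ud (S = 121.5): continuation = e^(−0.02)·[0.3782·0.0000 + 0.6218·0.0000] = 0.0000; exercise value = 0.0000 ≤ continuation, so V_ud = 0.0000
Node dd (S = 79.47): continuation = e^(−0.02)·[0.3782·0.0000 + 0.6218·27.4463] = 16.7275; exercise value = 15.5250 ≤ continuation, so V_dd = 16.7275
Node u (S = 143): continuation = e^(−0.02)·[0.3782·0.0000 + 0.6218·0.0000] = 0.0000; exercise value = 0.0000 ≤ continuation, so V_u = 0.0000
Node d (S = 93.5): continuation = e^(−0.02)·[0.3782·0.0000 + 0.6218·16.7275] = 10.1948; exercise value = 1.5000 ≤ continuation, so V_d = 10.1948
Node 0 (S = 110): continuation = e^(−0.02)·[0.3782·0.0000 + 0.6218·10.1948] = 6.2133; exercise value = 0.0000 ≤ continuation, so V_0 = 6.2133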